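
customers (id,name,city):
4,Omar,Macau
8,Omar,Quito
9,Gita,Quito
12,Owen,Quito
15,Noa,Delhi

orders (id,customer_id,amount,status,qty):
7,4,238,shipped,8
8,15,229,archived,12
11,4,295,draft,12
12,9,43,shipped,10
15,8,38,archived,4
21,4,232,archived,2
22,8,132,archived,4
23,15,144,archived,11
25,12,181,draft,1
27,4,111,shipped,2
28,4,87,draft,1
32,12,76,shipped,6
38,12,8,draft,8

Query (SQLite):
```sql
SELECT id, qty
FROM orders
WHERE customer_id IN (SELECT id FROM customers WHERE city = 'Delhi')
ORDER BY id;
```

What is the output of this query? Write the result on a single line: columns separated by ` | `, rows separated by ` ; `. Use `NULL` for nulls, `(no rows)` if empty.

8 | 12 ; 23 | 11

Inner query: customers.id where city = 'Delhi'.
Outer: keep orders rows whose customer_id is in that set.
Inner query → {15}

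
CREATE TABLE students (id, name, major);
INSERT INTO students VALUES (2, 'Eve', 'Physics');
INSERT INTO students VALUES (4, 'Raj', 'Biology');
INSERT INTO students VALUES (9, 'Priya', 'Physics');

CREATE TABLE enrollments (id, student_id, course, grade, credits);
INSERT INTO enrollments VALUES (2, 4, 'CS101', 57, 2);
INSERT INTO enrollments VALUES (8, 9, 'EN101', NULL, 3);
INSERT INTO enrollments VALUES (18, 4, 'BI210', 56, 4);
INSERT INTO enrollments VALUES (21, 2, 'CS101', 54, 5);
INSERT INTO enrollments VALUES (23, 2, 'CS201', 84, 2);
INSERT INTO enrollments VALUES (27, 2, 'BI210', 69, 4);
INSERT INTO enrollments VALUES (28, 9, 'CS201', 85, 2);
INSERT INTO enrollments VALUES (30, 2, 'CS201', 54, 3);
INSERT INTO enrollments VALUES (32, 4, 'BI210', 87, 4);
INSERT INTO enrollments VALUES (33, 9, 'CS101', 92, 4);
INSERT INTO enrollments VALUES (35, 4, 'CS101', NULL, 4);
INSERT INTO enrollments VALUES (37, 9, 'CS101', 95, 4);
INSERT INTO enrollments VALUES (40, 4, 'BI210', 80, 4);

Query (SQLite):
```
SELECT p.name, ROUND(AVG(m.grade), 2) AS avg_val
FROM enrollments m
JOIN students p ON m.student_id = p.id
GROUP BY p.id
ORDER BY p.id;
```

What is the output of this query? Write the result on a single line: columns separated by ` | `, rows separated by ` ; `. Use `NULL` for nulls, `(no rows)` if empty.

Join each enrollments row to its students via student_id.
Group joined rows by students.id; compute ROUND(AVG(m.grade), 2) per group.
  2: ids {21, 23, 27, 30} → ROUND(AVG(m.grade), 2)=65.25
  4: ids {2, 18, 32, 35, 40} → ROUND(AVG(m.grade), 2)=70
  9: ids {8, 28, 33, 37} → ROUND(AVG(m.grade), 2)=90.67

Eve | 65.25 ; Raj | 70 ; Priya | 90.67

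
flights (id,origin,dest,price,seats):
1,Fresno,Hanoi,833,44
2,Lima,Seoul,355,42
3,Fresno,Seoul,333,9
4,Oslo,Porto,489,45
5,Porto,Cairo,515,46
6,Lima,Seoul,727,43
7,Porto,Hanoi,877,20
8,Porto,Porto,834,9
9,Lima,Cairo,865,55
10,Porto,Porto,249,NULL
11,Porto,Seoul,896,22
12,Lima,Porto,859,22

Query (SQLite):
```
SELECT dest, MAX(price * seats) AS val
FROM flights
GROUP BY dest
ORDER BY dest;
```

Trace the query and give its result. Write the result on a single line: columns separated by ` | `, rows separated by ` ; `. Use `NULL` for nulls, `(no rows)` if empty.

Cairo | 47575 ; Hanoi | 36652 ; Porto | 22005 ; Seoul | 31261

For each row compute price * seats.
Group by dest; take MAX of the expression per group.
  Cairo: ids {5, 9} → MAX(price * seats)=47575
  Hanoi: ids {1, 7} → MAX(price * seats)=36652
  Porto: ids {4, 8, 10, 12} → MAX(price * seats)=22005
  Seoul: ids {2, 3, 6, 11} → MAX(price * seats)=31261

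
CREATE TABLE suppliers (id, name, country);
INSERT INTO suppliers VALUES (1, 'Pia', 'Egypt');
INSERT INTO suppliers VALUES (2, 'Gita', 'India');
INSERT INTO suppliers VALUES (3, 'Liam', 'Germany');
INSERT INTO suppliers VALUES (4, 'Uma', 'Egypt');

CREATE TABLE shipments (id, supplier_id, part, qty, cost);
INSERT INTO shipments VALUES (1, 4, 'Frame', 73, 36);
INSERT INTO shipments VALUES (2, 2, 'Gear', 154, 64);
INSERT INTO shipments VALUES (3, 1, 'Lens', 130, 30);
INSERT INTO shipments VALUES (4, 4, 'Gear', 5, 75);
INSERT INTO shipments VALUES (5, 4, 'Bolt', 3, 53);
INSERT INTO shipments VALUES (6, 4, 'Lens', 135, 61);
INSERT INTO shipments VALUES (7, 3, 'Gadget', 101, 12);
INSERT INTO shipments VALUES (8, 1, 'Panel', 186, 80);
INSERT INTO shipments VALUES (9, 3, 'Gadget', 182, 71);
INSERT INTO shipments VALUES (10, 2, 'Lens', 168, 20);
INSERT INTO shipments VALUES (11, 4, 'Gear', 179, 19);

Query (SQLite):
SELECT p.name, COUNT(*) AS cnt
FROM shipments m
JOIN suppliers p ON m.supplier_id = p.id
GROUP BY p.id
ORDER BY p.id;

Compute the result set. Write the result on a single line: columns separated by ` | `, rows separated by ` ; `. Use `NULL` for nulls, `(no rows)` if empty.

Join each shipments row to its suppliers via supplier_id.
Group joined rows by suppliers.id; compute COUNT(*) per group.
  1: ids {3, 8} → COUNT(*)=2
  2: ids {2, 10} → COUNT(*)=2
  3: ids {7, 9} → COUNT(*)=2
  4: ids {1, 4, 5, 6, 11} → COUNT(*)=5

Pia | 2 ; Gita | 2 ; Liam | 2 ; Uma | 5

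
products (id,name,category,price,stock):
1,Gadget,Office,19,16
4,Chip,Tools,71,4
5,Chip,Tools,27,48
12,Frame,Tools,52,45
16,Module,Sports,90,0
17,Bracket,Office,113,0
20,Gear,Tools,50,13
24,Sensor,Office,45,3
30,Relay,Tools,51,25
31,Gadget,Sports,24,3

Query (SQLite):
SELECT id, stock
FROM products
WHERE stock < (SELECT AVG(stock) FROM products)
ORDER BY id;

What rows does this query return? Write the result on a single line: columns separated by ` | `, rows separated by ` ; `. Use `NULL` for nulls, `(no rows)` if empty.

Scalar subquery: AVG(stock) over all products rows = 15.7.
Keep rows where stock < that value.

4 | 4 ; 16 | 0 ; 17 | 0 ; 20 | 13 ; 24 | 3 ; 31 | 3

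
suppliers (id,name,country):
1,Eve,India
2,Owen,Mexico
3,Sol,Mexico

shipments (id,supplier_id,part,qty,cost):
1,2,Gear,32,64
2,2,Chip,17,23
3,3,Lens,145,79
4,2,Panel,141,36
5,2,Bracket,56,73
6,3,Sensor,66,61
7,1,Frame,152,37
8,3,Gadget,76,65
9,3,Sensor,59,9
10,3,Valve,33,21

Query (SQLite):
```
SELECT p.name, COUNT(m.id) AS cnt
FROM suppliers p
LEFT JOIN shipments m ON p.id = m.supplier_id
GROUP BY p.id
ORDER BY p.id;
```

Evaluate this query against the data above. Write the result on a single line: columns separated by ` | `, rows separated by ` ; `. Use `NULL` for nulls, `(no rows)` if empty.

Eve | 1 ; Owen | 4 ; Sol | 5

LEFT JOIN keeps every suppliers row; unmatched ones get NULL for shipments columns.
Group by suppliers.id and compute COUNT(m.id). COUNT(col) of an all-NULL group is 0.
  1: ids {7} → COUNT(m.id)=1
  2: ids {1, 2, 4, 5} → COUNT(m.id)=4
  3: ids {3, 6, 8, 9, 10} → COUNT(m.id)=5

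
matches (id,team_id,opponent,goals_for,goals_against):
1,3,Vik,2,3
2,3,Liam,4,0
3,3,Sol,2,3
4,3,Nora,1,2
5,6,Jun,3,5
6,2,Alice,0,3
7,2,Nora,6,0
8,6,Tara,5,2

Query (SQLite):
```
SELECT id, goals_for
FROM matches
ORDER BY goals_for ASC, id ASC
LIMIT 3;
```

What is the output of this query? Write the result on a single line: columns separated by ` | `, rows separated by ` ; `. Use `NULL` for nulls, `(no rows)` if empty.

Sort by goals_for asc, tiebreak id asc: (0, id=6), (1, id=4), (2, id=1), (2, id=3), (3, id=5), (4, id=2) …. Take first 3.

6 | 0 ; 4 | 1 ; 1 | 2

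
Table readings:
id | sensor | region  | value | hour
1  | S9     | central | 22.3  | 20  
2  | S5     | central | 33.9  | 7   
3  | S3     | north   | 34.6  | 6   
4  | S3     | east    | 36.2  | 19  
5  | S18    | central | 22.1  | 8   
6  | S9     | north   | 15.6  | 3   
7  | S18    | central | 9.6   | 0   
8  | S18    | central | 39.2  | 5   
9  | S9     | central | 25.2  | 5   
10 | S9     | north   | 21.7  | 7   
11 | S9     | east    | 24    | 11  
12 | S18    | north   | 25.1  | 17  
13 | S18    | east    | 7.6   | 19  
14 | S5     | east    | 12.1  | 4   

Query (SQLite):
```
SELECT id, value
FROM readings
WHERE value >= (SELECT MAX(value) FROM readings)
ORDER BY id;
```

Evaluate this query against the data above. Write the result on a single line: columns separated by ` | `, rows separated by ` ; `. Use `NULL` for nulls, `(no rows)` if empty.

8 | 39.2

Scalar subquery: MAX(value) over all readings rows = 39.2.
Keep rows where value >= that value.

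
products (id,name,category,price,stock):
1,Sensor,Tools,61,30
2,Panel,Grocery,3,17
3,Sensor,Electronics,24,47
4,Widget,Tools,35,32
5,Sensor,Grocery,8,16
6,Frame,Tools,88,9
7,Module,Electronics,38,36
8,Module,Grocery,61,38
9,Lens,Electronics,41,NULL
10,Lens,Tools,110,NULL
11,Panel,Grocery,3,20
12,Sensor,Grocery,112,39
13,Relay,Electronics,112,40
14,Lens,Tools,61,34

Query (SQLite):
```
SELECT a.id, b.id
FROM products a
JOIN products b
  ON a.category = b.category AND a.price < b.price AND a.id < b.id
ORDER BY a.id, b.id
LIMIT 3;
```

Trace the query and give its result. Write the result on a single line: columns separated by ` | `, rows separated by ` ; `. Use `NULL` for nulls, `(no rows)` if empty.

1 | 6 ; 1 | 10 ; 2 | 5

Pairs (a,b) with same category, a.price < b.price, a.id < b.id.
category groups: Electronics:{3,7,9,13} Grocery:{2,5,8,11,12} Tools:{1,4,6,10,14}
Ordered by (a.id, b.id); first 3.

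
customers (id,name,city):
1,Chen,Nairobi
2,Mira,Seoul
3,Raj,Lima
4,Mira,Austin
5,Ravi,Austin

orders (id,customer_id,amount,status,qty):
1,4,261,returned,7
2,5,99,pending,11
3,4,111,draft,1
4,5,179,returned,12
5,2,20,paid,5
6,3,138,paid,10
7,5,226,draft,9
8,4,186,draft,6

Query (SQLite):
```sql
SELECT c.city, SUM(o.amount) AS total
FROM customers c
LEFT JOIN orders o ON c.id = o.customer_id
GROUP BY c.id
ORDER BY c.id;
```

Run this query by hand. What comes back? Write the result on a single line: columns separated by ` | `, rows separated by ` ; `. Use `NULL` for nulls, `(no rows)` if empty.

LEFT JOIN keeps every customers row; unmatched ones get NULL for orders columns.
Group by customers.id and compute SUM(o.amount). SUM over an all-NULL group is NULL.
  1: ids {—} → SUM(o.amount)=NULL
  2: ids {5} → SUM(o.amount)=20
  3: ids {6} → SUM(o.amount)=138
  4: ids {1, 3, 8} → SUM(o.amount)=558
  5: ids {2, 4, 7} → SUM(o.amount)=504

Nairobi | NULL ; Seoul | 20 ; Lima | 138 ; Austin | 558 ; Austin | 504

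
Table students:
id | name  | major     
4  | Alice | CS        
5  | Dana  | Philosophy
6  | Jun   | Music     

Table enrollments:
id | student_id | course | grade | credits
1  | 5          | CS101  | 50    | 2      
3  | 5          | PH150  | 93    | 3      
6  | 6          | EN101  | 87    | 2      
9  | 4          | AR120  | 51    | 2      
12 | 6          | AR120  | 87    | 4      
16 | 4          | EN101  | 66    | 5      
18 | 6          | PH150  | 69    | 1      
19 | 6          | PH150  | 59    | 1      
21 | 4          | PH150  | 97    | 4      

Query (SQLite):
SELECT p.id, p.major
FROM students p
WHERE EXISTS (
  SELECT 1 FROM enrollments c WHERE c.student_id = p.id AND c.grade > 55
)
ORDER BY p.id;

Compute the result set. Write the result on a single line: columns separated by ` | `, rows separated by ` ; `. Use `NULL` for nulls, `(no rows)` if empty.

4 | CS ; 5 | Philosophy ; 6 | Music

For each students row, check whether any enrollments with matching student_id has grade > 55.
Keep rows where that is true.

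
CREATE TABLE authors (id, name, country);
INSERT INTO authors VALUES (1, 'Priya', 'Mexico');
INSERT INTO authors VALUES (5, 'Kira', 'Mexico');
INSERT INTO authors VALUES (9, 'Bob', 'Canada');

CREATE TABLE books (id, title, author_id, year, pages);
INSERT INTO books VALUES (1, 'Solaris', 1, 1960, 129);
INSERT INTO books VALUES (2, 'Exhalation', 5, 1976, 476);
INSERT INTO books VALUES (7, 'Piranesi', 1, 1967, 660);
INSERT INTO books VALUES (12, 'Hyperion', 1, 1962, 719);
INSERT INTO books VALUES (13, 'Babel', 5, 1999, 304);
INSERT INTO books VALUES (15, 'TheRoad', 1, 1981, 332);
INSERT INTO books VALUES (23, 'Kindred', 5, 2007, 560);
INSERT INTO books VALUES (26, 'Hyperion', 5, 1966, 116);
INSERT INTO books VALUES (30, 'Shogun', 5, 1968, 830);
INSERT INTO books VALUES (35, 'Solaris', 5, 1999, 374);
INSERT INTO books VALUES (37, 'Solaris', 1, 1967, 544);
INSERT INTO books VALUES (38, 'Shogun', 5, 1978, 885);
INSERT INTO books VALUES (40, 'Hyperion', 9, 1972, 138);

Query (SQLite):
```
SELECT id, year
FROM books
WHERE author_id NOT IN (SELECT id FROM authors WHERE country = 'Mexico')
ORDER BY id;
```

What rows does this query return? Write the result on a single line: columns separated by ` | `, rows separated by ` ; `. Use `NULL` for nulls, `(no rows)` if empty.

40 | 1972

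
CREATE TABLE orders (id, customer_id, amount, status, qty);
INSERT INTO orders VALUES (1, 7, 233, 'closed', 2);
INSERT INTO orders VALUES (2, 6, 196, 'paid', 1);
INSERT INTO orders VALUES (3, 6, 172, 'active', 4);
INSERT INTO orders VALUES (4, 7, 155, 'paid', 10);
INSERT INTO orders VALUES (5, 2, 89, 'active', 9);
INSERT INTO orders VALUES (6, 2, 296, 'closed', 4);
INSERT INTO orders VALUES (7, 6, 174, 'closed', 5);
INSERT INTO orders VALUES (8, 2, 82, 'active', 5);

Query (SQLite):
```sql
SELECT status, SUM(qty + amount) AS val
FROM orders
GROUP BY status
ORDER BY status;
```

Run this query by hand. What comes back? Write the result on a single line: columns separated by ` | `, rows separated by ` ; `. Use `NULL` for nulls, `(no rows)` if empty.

For each row compute qty + amount.
Group by status; take SUM of the expression per group.
  active: ids {3, 5, 8} → SUM(qty + amount)=361
  closed: ids {1, 6, 7} → SUM(qty + amount)=714
  paid: ids {2, 4} → SUM(qty + amount)=362

active | 361 ; closed | 714 ; paid | 362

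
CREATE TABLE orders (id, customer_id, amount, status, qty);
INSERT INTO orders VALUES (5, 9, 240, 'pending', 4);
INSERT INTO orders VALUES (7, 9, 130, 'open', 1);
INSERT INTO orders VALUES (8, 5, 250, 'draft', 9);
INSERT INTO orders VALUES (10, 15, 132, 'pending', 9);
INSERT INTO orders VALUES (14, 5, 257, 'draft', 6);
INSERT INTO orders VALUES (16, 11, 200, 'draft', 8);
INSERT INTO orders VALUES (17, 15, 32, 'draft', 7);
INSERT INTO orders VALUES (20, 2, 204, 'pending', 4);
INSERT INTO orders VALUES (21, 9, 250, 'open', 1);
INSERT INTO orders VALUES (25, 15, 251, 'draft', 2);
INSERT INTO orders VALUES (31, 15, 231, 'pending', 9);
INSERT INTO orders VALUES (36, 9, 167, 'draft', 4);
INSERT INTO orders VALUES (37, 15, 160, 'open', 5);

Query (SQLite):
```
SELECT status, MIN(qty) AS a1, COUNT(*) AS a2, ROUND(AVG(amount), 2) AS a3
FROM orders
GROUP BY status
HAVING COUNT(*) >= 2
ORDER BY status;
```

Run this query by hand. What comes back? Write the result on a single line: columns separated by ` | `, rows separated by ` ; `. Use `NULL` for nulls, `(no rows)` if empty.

draft | 2 | 6 | 192.83 ; open | 1 | 3 | 180 ; pending | 4 | 4 | 201.75

Group orders by status.
Per group compute: MIN(qty), COUNT(*), ROUND(AVG(amount), 2).
HAVING: drop groups with fewer than 2 rows.
  draft: ids {8, 14, 16, 17, 25, 36} → MIN(qty)=2, COUNT(*)=6, ROUND(AVG(amount), 2)=192.83
  open: ids {7, 21, 37} → MIN(qty)=1, COUNT(*)=3, ROUND(AVG(amount), 2)=180
  pending: ids {5, 10, 20, 31} → MIN(qty)=4, COUNT(*)=4, ROUND(AVG(amount), 2)=201.75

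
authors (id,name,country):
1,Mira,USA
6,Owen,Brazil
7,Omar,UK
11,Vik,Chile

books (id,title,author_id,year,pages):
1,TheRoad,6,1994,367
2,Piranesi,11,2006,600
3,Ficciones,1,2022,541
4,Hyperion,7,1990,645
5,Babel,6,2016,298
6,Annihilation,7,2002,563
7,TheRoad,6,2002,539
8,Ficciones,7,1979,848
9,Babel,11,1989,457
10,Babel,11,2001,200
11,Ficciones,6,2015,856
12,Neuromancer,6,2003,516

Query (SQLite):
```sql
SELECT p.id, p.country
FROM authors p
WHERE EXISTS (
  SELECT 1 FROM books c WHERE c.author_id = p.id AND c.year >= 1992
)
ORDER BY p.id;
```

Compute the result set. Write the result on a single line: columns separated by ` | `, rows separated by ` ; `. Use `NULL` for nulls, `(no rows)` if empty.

For each authors row, check whether any books with matching author_id has year >= 1992.
Keep rows where that is true.

1 | USA ; 6 | Brazil ; 7 | UK ; 11 | Chile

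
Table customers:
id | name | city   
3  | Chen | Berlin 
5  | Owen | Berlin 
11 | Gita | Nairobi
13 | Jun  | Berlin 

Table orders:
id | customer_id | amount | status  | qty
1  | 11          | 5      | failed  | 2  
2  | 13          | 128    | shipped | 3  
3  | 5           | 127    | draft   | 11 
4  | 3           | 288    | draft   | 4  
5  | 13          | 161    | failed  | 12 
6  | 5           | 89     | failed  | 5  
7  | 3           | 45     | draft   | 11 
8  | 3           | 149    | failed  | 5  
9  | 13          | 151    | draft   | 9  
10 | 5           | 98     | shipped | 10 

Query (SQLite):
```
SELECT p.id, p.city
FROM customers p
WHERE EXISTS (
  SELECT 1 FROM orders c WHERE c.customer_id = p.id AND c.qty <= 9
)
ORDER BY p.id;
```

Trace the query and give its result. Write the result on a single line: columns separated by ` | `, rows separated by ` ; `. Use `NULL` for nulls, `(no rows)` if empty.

3 | Berlin ; 5 | Berlin ; 11 | Nairobi ; 13 | Berlin

For each customers row, check whether any orders with matching customer_id has qty <= 9.
Keep rows where that is true.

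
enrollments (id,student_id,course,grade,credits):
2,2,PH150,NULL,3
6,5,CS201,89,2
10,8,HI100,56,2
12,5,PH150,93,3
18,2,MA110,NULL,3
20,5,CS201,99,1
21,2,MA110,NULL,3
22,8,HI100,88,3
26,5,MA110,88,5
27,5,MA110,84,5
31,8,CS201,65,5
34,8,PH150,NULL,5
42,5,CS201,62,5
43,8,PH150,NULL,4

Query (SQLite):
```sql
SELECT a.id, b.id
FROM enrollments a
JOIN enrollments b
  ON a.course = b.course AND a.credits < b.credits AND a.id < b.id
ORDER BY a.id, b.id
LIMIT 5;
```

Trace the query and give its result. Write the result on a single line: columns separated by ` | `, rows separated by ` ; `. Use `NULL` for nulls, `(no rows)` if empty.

2 | 34 ; 2 | 43 ; 6 | 31 ; 6 | 42 ; 10 | 22

Pairs (a,b) with same course, a.credits < b.credits, a.id < b.id.
course groups: CS201:{6,20,31,42} HI100:{10,22} MA110:{18,21,26,27} PH150:{2,12,34,43}
Ordered by (a.id, b.id); first 5.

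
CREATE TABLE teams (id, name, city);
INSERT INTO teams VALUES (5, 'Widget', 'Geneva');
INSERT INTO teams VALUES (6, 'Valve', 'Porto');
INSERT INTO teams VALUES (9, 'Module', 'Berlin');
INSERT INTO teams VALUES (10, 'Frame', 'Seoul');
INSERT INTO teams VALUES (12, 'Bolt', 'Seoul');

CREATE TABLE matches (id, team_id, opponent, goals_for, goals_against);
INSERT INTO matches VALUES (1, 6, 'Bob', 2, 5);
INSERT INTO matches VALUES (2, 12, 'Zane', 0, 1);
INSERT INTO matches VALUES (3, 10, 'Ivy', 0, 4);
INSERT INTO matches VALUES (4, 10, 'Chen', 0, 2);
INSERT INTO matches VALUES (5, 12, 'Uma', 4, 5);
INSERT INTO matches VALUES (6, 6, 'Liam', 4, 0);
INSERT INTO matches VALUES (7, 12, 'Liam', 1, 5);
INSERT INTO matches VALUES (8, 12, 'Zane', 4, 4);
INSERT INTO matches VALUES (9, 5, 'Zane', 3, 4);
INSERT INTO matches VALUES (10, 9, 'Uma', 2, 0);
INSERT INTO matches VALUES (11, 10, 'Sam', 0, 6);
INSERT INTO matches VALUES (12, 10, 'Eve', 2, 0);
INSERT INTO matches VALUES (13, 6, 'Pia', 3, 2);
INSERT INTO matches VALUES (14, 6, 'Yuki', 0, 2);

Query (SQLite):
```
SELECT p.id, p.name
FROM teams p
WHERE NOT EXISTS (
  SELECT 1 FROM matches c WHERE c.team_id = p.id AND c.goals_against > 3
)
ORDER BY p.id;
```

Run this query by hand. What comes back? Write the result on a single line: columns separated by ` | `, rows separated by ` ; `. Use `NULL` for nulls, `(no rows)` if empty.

9 | Module

For each teams row, check whether any matches with matching team_id has goals_against > 3.
Keep rows where that is false.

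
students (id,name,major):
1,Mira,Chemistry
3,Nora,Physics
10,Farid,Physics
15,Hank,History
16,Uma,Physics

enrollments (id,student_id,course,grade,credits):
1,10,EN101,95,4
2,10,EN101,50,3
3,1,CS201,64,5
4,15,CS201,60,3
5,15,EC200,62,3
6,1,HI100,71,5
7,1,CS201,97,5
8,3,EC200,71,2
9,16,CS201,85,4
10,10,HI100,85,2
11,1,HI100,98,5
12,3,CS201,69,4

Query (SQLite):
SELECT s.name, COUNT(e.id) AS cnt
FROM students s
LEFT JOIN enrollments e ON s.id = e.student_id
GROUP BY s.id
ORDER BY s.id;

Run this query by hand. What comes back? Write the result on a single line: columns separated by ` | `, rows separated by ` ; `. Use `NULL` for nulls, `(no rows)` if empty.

LEFT JOIN keeps every students row; unmatched ones get NULL for enrollments columns.
Group by students.id and compute COUNT(e.id). COUNT(col) of an all-NULL group is 0.
  1: ids {3, 6, 7, 11} → COUNT(e.id)=4
  3: ids {8, 12} → COUNT(e.id)=2
  10: ids {1, 2, 10} → COUNT(e.id)=3
  15: ids {4, 5} → COUNT(e.id)=2
  16: ids {9} → COUNT(e.id)=1

Mira | 4 ; Nora | 2 ; Farid | 3 ; Hank | 2 ; Uma | 1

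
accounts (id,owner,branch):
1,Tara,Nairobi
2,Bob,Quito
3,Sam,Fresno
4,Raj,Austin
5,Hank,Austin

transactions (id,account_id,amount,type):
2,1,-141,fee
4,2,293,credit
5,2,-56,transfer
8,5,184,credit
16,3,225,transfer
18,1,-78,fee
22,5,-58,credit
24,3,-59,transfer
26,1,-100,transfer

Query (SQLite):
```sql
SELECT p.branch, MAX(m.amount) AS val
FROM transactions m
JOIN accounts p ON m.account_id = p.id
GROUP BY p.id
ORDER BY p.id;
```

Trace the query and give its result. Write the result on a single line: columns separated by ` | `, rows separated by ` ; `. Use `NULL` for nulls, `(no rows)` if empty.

Join each transactions row to its accounts via account_id.
Group joined rows by accounts.id; compute MAX(m.amount) per group.
  1: ids {2, 18, 26} → MAX(m.amount)=-78
  2: ids {4, 5} → MAX(m.amount)=293
  3: ids {16, 24} → MAX(m.amount)=225
  5: ids {8, 22} → MAX(m.amount)=184

Nairobi | -78 ; Quito | 293 ; Fresno | 225 ; Austin | 184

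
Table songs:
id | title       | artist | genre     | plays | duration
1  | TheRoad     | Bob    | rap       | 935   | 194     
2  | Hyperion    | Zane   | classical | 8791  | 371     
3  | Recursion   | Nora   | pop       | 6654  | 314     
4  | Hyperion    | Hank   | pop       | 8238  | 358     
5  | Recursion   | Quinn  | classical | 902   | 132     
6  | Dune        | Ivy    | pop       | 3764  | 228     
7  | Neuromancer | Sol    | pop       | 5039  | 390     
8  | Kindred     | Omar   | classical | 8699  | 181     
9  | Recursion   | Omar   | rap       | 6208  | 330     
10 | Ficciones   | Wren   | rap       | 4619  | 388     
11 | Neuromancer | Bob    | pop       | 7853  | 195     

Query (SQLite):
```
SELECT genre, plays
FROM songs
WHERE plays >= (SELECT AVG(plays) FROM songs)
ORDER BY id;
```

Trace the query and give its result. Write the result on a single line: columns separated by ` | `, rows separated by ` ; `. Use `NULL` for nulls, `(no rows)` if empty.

Scalar subquery: AVG(plays) over all songs rows = 5609.272727 (≈; comparison uses full precision).
Keep rows where plays >= that value.

classical | 8791 ; pop | 6654 ; pop | 8238 ; classical | 8699 ; rap | 6208 ; pop | 7853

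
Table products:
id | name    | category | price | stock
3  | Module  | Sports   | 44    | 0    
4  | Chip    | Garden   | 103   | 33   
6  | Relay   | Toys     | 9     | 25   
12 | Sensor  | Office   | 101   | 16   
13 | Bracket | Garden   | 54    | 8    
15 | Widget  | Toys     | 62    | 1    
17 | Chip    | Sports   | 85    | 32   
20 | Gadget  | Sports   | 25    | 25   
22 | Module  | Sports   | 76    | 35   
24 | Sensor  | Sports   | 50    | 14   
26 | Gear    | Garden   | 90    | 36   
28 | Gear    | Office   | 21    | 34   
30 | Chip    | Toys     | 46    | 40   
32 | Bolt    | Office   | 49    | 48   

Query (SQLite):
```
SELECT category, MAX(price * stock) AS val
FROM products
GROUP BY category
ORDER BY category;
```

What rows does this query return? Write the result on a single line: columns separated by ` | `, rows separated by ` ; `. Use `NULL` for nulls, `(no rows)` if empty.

Garden | 3399 ; Office | 2352 ; Sports | 2720 ; Toys | 1840

For each row compute price * stock.
Group by category; take MAX of the expression per group.
  Garden: ids {4, 13, 26} → MAX(price * stock)=3399
  Office: ids {12, 28, 32} → MAX(price * stock)=2352
  Sports: ids {3, 17, 20, 22, 24} → MAX(price * stock)=2720
  Toys: ids {6, 15, 30} → MAX(price * stock)=1840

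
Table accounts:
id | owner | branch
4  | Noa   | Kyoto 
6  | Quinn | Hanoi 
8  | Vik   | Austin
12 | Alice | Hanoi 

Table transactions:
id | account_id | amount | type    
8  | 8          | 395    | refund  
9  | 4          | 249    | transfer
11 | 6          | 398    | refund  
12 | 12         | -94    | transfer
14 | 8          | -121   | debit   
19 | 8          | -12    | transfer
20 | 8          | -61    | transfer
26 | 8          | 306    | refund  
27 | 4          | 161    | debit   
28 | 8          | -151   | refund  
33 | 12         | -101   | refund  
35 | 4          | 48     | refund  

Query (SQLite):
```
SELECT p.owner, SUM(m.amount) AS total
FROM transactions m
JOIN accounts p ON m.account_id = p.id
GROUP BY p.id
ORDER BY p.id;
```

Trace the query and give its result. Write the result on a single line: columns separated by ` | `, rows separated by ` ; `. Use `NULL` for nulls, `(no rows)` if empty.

Noa | 458 ; Quinn | 398 ; Vik | 356 ; Alice | -195

Join each transactions row to its accounts via account_id.
Group joined rows by accounts.id; compute SUM(m.amount) per group.
  4: ids {9, 27, 35} → SUM(m.amount)=458
  6: ids {11} → SUM(m.amount)=398
  8: ids {8, 14, 19, 20, 26, 28} → SUM(m.amount)=356
  12: ids {12, 33} → SUM(m.amount)=-195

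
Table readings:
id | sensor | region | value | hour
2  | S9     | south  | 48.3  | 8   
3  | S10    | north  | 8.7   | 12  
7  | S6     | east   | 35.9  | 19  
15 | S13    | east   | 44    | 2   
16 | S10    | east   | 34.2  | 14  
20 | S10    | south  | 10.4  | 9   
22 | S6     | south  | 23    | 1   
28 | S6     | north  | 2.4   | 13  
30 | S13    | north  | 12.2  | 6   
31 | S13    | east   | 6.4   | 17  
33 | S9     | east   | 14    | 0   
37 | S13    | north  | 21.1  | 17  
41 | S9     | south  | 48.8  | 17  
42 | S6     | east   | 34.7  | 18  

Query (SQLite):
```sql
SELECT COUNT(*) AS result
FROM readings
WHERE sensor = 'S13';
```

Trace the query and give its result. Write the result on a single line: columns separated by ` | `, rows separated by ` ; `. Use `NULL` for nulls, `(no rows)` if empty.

Rows where sensor='S13' → hour values: [2, 6, 17, 17].
COUNT(*) counts rows → 4.

4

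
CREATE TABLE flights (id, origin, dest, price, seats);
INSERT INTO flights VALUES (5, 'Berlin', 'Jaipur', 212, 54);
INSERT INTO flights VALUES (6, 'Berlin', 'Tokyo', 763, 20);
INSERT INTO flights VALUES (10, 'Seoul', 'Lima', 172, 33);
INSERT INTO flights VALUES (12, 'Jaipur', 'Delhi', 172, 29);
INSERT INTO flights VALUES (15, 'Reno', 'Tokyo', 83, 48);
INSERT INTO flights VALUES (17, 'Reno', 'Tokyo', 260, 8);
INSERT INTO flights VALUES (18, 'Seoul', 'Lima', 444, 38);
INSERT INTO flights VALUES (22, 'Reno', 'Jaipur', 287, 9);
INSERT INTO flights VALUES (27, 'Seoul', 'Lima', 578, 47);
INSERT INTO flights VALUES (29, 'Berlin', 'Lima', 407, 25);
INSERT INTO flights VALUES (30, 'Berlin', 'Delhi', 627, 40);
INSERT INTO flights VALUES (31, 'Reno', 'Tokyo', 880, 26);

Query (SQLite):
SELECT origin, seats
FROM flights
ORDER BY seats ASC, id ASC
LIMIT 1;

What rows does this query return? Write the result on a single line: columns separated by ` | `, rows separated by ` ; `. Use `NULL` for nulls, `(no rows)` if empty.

Reno | 8

Sort by seats asc, tiebreak id asc: (8, id=17), (9, id=22), (20, id=6), (25, id=29) …. Take first 1.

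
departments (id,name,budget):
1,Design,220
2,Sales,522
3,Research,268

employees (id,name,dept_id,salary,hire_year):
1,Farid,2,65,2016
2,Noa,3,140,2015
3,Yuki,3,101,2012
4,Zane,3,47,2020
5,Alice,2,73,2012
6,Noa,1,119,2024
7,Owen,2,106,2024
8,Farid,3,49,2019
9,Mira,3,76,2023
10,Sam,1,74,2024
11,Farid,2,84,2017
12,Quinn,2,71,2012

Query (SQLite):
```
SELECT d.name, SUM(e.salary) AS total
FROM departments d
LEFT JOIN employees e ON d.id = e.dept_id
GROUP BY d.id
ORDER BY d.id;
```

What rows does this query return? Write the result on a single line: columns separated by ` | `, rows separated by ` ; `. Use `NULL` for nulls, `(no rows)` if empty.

LEFT JOIN keeps every departments row; unmatched ones get NULL for employees columns.
Group by departments.id and compute SUM(e.salary). SUM over an all-NULL group is NULL.
  1: ids {6, 10} → SUM(e.salary)=193
  2: ids {1, 5, 7, 11, 12} → SUM(e.salary)=399
  3: ids {2, 3, 4, 8, 9} → SUM(e.salary)=413

Design | 193 ; Sales | 399 ; Research | 413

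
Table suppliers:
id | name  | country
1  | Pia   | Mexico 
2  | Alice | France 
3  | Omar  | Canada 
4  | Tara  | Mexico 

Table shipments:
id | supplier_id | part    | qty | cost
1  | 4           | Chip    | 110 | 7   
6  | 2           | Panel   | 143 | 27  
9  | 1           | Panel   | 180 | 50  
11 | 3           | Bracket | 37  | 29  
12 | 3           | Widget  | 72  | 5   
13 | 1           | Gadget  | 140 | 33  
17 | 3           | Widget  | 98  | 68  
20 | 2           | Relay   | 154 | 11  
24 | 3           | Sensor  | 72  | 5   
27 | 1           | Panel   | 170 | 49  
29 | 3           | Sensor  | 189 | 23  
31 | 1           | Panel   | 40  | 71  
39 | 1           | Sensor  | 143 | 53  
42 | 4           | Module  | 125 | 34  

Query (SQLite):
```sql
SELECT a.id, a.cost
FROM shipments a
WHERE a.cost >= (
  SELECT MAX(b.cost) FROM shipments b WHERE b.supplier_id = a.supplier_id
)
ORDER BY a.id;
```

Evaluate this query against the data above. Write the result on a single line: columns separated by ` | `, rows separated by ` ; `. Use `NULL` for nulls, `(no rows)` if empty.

For each shipments row a, compute MAX(cost) over rows sharing a.supplier_id.
Keep row a if a.cost >= that per-group MAX.
  supplier_id=1: MAX(cost) = 71
  supplier_id=2: MAX(cost) = 27
  supplier_id=3: MAX(cost) = 68
  supplier_id=4: MAX(cost) = 34

6 | 27 ; 17 | 68 ; 31 | 71 ; 42 | 34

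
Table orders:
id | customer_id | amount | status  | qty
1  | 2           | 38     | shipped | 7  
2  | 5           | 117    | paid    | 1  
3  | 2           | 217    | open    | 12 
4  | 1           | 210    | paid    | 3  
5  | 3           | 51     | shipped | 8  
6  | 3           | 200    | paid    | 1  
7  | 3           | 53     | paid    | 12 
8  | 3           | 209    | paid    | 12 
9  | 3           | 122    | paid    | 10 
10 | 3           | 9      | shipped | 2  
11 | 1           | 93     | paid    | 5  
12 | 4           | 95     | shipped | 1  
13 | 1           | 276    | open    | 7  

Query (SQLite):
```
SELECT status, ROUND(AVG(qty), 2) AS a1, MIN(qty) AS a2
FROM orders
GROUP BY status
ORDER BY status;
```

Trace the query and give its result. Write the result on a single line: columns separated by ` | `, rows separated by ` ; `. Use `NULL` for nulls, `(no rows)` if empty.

open | 9.5 | 7 ; paid | 6.29 | 1 ; shipped | 4.5 | 1

Group orders by status.
Per group compute: ROUND(AVG(qty), 2), MIN(qty).
  open: ids {3, 13} → ROUND(AVG(qty), 2)=9.5, MIN(qty)=7
  paid: ids {2, 4, 6, 7, 8, 9, 11} → ROUND(AVG(qty), 2)=6.29, MIN(qty)=1
  shipped: ids {1, 5, 10, 12} → ROUND(AVG(qty), 2)=4.5, MIN(qty)=1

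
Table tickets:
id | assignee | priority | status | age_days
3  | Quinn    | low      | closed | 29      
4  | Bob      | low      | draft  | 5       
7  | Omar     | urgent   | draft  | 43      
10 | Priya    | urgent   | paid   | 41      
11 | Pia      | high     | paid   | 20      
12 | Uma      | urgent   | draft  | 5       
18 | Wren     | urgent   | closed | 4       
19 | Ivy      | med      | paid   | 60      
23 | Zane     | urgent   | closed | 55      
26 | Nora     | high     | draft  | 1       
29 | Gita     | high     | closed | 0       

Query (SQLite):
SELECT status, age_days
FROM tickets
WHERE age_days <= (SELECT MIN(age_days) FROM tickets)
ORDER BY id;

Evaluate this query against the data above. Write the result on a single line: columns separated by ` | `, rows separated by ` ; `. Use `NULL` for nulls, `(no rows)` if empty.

Scalar subquery: MIN(age_days) over all tickets rows = 0.
Keep rows where age_days <= that value.

closed | 0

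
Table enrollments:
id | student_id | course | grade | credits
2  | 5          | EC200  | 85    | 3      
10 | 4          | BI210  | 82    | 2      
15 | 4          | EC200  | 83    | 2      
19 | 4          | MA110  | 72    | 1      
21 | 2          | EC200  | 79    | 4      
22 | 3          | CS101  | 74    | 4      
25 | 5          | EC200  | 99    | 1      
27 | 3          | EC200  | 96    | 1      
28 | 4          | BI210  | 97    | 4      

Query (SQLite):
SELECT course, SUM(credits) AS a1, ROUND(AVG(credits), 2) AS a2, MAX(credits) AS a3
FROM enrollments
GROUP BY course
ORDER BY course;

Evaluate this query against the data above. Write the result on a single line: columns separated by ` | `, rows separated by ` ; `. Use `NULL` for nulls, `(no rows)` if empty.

Group enrollments by course.
Per group compute: SUM(credits), ROUND(AVG(credits), 2), MAX(credits).
  BI210: ids {10, 28} → SUM(credits)=6, ROUND(AVG(credits), 2)=3, MAX(credits)=4
  CS101: ids {22} → SUM(credits)=4, ROUND(AVG(credits), 2)=4, MAX(credits)=4
  EC200: ids {2, 15, 21, 25, 27} → SUM(credits)=11, ROUND(AVG(credits), 2)=2.2, MAX(credits)=4
  MA110: ids {19} → SUM(credits)=1, ROUND(AVG(credits), 2)=1, MAX(credits)=1

BI210 | 6 | 3 | 4 ; CS101 | 4 | 4 | 4 ; EC200 | 11 | 2.2 | 4 ; MA110 | 1 | 1 | 1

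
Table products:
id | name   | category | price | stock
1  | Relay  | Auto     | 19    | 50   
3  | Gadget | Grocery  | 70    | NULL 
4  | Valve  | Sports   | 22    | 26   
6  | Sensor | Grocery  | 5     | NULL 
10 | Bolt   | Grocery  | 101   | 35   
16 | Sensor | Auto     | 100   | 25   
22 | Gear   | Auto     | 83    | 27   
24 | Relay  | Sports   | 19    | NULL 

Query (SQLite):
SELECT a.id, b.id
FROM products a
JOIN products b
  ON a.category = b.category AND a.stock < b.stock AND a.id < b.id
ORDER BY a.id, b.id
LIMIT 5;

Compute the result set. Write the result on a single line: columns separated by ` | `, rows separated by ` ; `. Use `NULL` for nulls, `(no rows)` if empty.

Pairs (a,b) with same category, a.stock < b.stock, a.id < b.id.
category groups: Auto:{1,16,22} Grocery:{3,6,10} Sports:{4,24}
Ordered by (a.id, b.id); first 5.

16 | 22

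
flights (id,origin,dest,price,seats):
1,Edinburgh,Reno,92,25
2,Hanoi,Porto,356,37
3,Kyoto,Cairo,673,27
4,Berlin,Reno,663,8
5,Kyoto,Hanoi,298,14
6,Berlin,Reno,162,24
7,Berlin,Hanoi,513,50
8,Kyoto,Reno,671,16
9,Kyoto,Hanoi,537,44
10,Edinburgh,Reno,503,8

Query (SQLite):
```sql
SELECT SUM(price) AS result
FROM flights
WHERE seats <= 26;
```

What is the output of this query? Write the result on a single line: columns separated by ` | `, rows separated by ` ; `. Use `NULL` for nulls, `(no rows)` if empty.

2389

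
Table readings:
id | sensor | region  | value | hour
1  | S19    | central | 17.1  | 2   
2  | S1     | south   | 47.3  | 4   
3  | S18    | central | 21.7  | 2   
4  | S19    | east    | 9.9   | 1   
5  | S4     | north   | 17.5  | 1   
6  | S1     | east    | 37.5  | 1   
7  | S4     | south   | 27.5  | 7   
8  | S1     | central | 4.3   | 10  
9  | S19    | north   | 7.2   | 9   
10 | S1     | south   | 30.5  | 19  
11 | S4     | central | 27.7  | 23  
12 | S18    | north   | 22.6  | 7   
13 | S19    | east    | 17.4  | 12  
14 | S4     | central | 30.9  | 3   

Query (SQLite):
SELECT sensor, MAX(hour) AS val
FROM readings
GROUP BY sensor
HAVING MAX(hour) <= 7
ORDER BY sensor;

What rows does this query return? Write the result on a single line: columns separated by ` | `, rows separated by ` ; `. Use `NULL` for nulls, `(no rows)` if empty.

S18 | 7

Partition readings by sensor; compute MAX(hour) within each group.
HAVING: keep groups where MAX(hour) <= 7.
  S1: ids {2, 6, 8, 10} → MAX(hour)=19
  S18: ids {3, 12} → MAX(hour)=7
  S19: ids {1, 4, 9, 13} → MAX(hour)=12
  S4: ids {5, 7, 11, 14} → MAX(hour)=23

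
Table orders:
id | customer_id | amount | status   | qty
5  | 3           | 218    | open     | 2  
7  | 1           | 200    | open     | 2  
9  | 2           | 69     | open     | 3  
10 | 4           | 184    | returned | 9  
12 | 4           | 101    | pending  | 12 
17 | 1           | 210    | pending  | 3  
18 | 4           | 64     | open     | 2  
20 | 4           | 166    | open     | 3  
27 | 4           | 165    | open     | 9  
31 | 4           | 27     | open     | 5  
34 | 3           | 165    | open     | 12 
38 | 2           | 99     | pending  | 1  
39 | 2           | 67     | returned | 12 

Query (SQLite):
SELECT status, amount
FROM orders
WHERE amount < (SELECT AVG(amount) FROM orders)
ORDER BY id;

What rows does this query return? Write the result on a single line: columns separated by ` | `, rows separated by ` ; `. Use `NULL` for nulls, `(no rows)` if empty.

Scalar subquery: AVG(amount) over all orders rows = 133.461538 (≈; comparison uses full precision).
Keep rows where amount < that value.

open | 69 ; pending | 101 ; open | 64 ; open | 27 ; pending | 99 ; returned | 67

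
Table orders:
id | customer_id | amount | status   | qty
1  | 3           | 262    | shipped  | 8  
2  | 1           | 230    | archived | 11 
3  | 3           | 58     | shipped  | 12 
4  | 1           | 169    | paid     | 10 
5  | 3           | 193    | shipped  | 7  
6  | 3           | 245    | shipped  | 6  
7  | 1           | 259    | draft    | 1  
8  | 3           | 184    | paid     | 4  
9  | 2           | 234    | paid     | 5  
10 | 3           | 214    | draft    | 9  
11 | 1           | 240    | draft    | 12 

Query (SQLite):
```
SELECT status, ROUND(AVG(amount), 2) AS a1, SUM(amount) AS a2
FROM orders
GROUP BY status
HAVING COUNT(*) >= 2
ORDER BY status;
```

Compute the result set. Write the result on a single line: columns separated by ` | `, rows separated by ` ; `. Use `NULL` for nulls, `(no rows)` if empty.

draft | 237.67 | 713 ; paid | 195.67 | 587 ; shipped | 189.5 | 758

Group orders by status.
Per group compute: ROUND(AVG(amount), 2), SUM(amount).
HAVING: drop groups with fewer than 2 rows.
  archived: ids {2} → ROUND(AVG(amount), 2)=230, SUM(amount)=230
  draft: ids {7, 10, 11} → ROUND(AVG(amount), 2)=237.67, SUM(amount)=713
  paid: ids {4, 8, 9} → ROUND(AVG(amount), 2)=195.67, SUM(amount)=587
  shipped: ids {1, 3, 5, 6} → ROUND(AVG(amount), 2)=189.5, SUM(amount)=758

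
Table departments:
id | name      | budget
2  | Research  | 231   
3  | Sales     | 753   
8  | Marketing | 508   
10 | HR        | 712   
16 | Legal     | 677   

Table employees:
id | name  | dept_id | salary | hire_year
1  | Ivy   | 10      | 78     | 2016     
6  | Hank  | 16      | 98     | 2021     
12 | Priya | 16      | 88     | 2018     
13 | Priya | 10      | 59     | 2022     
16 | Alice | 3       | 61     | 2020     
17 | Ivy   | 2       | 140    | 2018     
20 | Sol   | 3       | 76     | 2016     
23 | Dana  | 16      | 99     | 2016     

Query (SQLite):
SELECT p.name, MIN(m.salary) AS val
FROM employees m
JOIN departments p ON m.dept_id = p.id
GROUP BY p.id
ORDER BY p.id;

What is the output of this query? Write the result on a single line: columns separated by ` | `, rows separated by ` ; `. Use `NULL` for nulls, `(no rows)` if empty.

Join each employees row to its departments via dept_id.
Group joined rows by departments.id; compute MIN(m.salary) per group.
  2: ids {17} → MIN(m.salary)=140
  3: ids {16, 20} → MIN(m.salary)=61
  10: ids {1, 13} → MIN(m.salary)=59
  16: ids {6, 12, 23} → MIN(m.salary)=88

Research | 140 ; Sales | 61 ; HR | 59 ; Legal | 88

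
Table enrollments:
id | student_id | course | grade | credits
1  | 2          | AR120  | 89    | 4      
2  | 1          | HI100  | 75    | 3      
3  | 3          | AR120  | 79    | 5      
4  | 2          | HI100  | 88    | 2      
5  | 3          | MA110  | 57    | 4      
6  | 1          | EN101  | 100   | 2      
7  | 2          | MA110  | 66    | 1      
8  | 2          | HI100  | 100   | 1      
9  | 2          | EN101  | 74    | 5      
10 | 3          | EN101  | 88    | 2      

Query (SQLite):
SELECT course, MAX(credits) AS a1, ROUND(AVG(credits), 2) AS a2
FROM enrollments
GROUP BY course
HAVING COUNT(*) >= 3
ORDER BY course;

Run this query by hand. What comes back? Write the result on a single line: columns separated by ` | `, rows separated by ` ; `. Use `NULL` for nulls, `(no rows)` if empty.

Group enrollments by course.
Per group compute: MAX(credits), ROUND(AVG(credits), 2).
HAVING: drop groups with fewer than 3 rows.
  AR120: ids {1, 3} → MAX(credits)=5, ROUND(AVG(credits), 2)=4.5
  EN101: ids {6, 9, 10} → MAX(credits)=5, ROUND(AVG(credits), 2)=3
  HI100: ids {2, 4, 8} → MAX(credits)=3, ROUND(AVG(credits), 2)=2
  MA110: ids {5, 7} → MAX(credits)=4, ROUND(AVG(credits), 2)=2.5

EN101 | 5 | 3 ; HI100 | 3 | 2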